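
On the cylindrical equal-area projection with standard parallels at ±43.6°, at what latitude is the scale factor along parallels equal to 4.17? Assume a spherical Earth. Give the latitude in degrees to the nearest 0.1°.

80.0°

Cylindrical equal-area (φ₀ = 43.6°): h = cos φ / cos 43.6° along meridians, k = cos 43.6° / cos φ along parallels; h·k = 1.
k = cos φ₀ / cos φ = 4.17  ⇒  cos φ = cos 43.6° / 4.17 = 0.1737.
φ = arccos(0.1737) ≈ 80.0°.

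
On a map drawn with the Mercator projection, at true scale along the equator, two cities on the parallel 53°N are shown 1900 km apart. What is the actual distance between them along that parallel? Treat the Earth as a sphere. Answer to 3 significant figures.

1140 km

The Mercator projection is conformal; its linear scale factor is the same in every direction and equals sec φ = 1/cos φ.
Along the parallel at 53°, map distances are exaggerated by k = sec 53° = 1.662.
True distance = 1900 / 1.662 = 1900 × cos 53° ≈ 1140 km.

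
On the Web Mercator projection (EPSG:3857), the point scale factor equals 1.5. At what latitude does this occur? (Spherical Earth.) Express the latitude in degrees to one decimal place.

Mercator scale is k = sec φ = 1/cos φ.
1/cos φ = 1.5  ⇒  cos φ = 0.6667  ⇒  φ = arccos(0.6667) ≈ 48.2°.

48.2°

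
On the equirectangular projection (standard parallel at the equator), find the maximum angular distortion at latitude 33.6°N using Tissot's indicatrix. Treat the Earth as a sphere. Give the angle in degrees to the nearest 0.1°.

Plate carrée maps x = Rλ, y = Rφ. The meridian scale is h = 1 and the parallel scale is k = 1/cos φ = sec φ.
At 33.6°: h = 1.000, k = 1.201; principal scales a = 1.201, b = 1.000.
sin(ω/2) = (a − b)/(a + b) = 0.2006/2.201 = 0.09115, so ω = 2 arcsin(0.09115) ≈ 10.5°.

10.5°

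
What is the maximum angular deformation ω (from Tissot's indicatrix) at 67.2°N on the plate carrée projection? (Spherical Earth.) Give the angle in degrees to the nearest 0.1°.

52.4°

For the equirectangular projection with φ₀ = 0 (plate carrée), h = 1 along meridians and k = sec φ along parallels.
At 67.2°: h = 1.000, k = 2.581; principal scales a = 2.581, b = 1.000.
sin(ω/2) = (a − b)/(a + b) = 1.581/3.581 = 0.4414, so ω = 2 arcsin(0.4414) ≈ 52.4°.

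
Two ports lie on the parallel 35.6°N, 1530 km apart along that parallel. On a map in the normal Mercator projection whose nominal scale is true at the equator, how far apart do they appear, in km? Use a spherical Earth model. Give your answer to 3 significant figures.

For Mercator, h = k = sec φ (a conformal cylindrical projection has a single point scale, 1/cos φ).
Along the parallel, k = sec 35.6° = 1/0.8131 = 1.230.
Map distance = 1530 × 1.230 ≈ 1880 km.

1880 km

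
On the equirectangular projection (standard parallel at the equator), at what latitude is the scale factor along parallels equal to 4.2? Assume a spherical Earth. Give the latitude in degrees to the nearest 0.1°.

Plate carrée: h = 1, k = sec φ along parallels.
sec φ = 4.2  ⇒  cos φ = 0.2381  ⇒  φ ≈ 76.2°.

76.2°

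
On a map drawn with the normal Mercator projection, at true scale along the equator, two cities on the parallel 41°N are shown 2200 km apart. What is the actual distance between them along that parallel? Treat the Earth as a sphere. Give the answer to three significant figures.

1660 km

Mercator is conformal, so the point scale is isotropic: h = k = sec φ = 1/cos φ.
Along the parallel at 41°, map distances are exaggerated by k = sec 41° = 1.325.
True distance = 2200 / 1.325 = 2200 × cos 41° ≈ 1660 km.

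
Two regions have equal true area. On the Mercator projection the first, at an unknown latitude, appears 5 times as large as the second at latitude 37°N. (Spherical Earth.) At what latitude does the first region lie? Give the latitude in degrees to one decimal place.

69.1°

On Mercator, (apparent₁)/(apparent₂) = sec²φ₁ / sec²φ₂ when true areas are equal.
cos²φ₂ / cos²φ₁ = 5  ⇒  cos φ₁ = cos 37° / √5 = 0.7986/2.236 = 0.3572.
φ₁ = arccos(0.3572) ≈ 69.1°.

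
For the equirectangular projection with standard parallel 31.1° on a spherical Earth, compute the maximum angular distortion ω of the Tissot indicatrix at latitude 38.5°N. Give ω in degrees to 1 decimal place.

With standard parallel φ₀ = 31.1°, the equirectangular projection gives x = Rλ cos φ₀, y = Rφ, so h = 1 and k = cos 31.1° / cos φ.
At 38.5°: h = 1.000, k = 1.094; principal scales a = 1.094, b = 1.000.
sin(ω/2) = (a − b)/(a + b) = 0.09412/2.094 = 0.04494, so ω = 2 arcsin(0.04494) ≈ 5.2°.

5.2°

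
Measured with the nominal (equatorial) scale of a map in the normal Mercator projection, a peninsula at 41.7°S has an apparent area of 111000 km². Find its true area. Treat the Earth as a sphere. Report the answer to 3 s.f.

The Mercator projection is conformal; its linear scale factor is the same in every direction and equals sec φ = 1/cos φ.
Areal scale = k² = sec²φ = 1/cos²(41.7°) = 1/0.7466² = 1.794.
True area = apparent / (areal scale) = 111000 / 1.794 ≈ 61900 km².

61900 km²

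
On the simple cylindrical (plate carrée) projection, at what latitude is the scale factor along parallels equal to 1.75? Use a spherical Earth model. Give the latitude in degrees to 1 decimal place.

55.2°

Plate carrée: h = 1, k = sec φ along parallels.
sec φ = 1.75  ⇒  cos φ = 0.5714  ⇒  φ ≈ 55.2°.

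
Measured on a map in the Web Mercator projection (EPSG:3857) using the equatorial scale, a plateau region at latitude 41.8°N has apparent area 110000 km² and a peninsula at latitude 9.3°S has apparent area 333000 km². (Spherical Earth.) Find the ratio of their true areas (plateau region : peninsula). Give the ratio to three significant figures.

Mercator's areal exaggeration is sec²φ; hence true area = (apparent area) · cos²φ.
True area of plateau region: 110000 × cos²(41.8°) = 110000 × 0.5557 = 61130 km².
True area of peninsula: 333000 × cos²(9.3°) = 333000 × 0.9739 = 324300 km².
Ratio = 61130 / 324300 ≈ 0.188.

0.188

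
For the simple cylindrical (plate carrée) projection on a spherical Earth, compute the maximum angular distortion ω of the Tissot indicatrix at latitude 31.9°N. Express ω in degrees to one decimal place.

For the equirectangular projection with φ₀ = 0 (plate carrée), h = 1 along meridians and k = sec φ along parallels.
At 31.9°: h = 1.000, k = 1.178; principal scales a = 1.178, b = 1.000.
sin(ω/2) = (a − b)/(a + b) = 0.1779/2.178 = 0.08168, so ω = 2 arcsin(0.08168) ≈ 9.4°.

9.4°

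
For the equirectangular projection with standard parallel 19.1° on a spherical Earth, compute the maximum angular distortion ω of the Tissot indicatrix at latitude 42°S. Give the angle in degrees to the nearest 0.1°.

13.7°

With standard parallel φ₀ = 19.1°, the equirectangular projection gives x = Rλ cos φ₀, y = Rφ, so h = 1 and k = cos 19.1° / cos φ.
At 42°: h = 1.000, k = 1.272; principal scales a = 1.272, b = 1.000.
sin(ω/2) = (a − b)/(a + b) = 0.2716/2.272 = 0.1195, so ω = 2 arcsin(0.1195) ≈ 13.7°.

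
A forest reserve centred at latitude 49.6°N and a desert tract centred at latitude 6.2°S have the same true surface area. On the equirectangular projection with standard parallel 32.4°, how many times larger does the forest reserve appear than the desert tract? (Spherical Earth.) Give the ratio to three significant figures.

With standard parallel φ₀ = 32.4°, the equirectangular projection gives x = Rλ cos φ₀, y = Rφ, so h = 1 and k = cos 32.4° / cos φ.
Areal scale at 49.6°: h·k = 1.000 × 1.303 = 1.303.
Areal scale at 6.2°: h·k = 1.000 × 0.8493 = 0.8493.
Ratio = 1.303/0.8493 ≈ 1.53.

1.53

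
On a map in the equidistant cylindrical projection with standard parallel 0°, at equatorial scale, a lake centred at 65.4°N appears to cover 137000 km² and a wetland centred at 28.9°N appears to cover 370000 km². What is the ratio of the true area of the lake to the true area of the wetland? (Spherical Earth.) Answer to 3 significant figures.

0.176

Plate carrée has h = 1 and k = sec φ, giving areal scale sec φ; true area = (apparent area) · cos φ.
True area of lake: 137000 × cos(65.4°) = 137000 × 0.4163 = 57030 km².
True area of wetland: 370000 × cos(28.9°) = 370000 × 0.8755 = 323900 km².
Ratio = 57030 / 323900 ≈ 0.176.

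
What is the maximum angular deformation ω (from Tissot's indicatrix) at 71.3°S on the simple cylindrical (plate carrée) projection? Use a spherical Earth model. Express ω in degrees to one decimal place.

Plate carrée maps x = Rλ, y = Rφ. The meridian scale is h = 1 and the parallel scale is k = 1/cos φ = sec φ.
At 71.3°: h = 1.000, k = 3.119; principal scales a = 3.119, b = 1.000.
sin(ω/2) = (a − b)/(a + b) = 2.119/4.119 = 0.5144, so ω = 2 arcsin(0.5144) ≈ 61.9°.

61.9°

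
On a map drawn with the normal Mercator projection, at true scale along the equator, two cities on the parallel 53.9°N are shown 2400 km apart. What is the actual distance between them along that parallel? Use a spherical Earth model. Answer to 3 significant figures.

1410 km

The Mercator projection is conformal; its linear scale factor is the same in every direction and equals sec φ = 1/cos φ.
Along the parallel at 53.9°, map distances are exaggerated by k = sec 53.9° = 1.697.
True distance = 2400 / 1.697 = 2400 × cos 53.9° ≈ 1410 km.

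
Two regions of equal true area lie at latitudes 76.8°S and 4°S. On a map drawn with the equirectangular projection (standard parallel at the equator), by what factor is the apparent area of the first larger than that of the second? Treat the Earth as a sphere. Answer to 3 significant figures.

4.37

In the plate carrée (x = Rλ, y = Rφ), meridians are true-scale (h = 1) and parallels are stretched by k = sec φ.
Areal scale at 76.8°: h·k = 1.000 × 4.379 = 4.379.
Areal scale at 4°: h·k = 1.000 × 1.002 = 1.002.
Ratio = 4.379/1.002 ≈ 4.37.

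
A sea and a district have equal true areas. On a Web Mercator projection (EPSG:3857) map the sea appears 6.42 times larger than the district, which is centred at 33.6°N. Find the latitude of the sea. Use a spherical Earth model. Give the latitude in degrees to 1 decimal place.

70.8°

On Mercator, (apparent₁)/(apparent₂) = sec²φ₁ / sec²φ₂ when true areas are equal.
cos²φ₂ / cos²φ₁ = 6.42  ⇒  cos φ₁ = cos 33.6° / √6.42 = 0.8329/2.534 = 0.3287.
φ₁ = arccos(0.3287) ≈ 70.8°.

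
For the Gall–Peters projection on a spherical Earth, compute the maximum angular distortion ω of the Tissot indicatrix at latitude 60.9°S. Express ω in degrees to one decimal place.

41.9°

The Gall–Peters projection is cylindrical equal-area with φ₀ = 45°. A cylindrical equal-area projection with standard parallel φ₀ has meridian scale h = cos φ / cos φ₀ and parallel scale k = cos φ₀ / cos φ (so areas are preserved, h·k = 1).
At 60.9°: h = 0.6878, k = 1.454; principal scales a = 1.454, b = 0.6878.
sin(ω/2) = (a − b)/(a + b) = 0.7662/2.142 = 0.3577, so ω = 2 arcsin(0.3577) ≈ 41.9°.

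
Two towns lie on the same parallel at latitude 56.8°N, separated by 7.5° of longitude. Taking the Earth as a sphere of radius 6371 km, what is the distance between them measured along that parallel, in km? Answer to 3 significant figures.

457 km

Arc length along a parallel = R cos φ · Δλ (with Δλ in radians).
= 6371 × cos 56.8° × (7.5° × π/180) = 6371 × 0.5476 × 0.1309 ≈ 457 km.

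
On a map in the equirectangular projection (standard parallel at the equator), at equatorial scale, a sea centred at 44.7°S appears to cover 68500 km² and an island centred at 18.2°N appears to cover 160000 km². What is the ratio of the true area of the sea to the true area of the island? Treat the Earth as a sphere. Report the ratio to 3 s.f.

On the plate carrée, areal scale = h·k = 1 × sec φ, so true area = apparent × cos φ.
True area of sea: 68500 × cos(44.7°) = 68500 × 0.7108 = 48690 km².
True area of island: 160000 × cos(18.2°) = 160000 × 0.9500 = 152000 km².
Ratio = 48690 / 152000 ≈ 0.320.

0.320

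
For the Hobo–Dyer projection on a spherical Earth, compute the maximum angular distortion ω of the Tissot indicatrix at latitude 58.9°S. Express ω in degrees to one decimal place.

The Hobo–Dyer projection is cylindrical equal-area with φ₀ = 37.5°. A cylindrical equal-area projection with standard parallel φ₀ has meridian scale h = cos φ / cos φ₀ and parallel scale k = cos φ₀ / cos φ (so areas are preserved, h·k = 1).
At 58.9°: h = 0.6511, k = 1.536; principal scales a = 1.536, b = 0.6511.
sin(ω/2) = (a − b)/(a + b) = 0.8848/2.187 = 0.4046, so ω = 2 arcsin(0.4046) ≈ 47.7°.

47.7°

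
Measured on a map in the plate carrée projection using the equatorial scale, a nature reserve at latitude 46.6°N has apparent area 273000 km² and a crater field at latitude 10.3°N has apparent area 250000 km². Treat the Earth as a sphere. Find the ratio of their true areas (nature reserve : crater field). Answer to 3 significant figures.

0.763

On the plate carrée, areal scale = h·k = 1 × sec φ, so true area = apparent × cos φ.
True area of nature reserve: 273000 × cos(46.6°) = 273000 × 0.6871 = 187600 km².
True area of crater field: 250000 × cos(10.3°) = 250000 × 0.9839 = 246000 km².
Ratio = 187600 / 246000 ≈ 0.763.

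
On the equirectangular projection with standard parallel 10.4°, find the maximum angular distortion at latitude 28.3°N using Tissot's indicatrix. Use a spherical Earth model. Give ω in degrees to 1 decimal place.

6.3°

The equidistant cylindrical projection with φ₀ = 10.4° has h = 1 (meridians true) and k = cos φ₀ / cos φ along parallels.
At 28.3°: h = 1.000, k = 1.117; principal scales a = 1.117, b = 1.000.
sin(ω/2) = (a − b)/(a + b) = 0.1171/2.117 = 0.05531, so ω = 2 arcsin(0.05531) ≈ 6.3°.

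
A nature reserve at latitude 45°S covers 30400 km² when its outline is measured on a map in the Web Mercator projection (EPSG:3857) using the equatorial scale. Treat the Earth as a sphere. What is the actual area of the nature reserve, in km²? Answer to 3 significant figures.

15200 km²

The Mercator projection is conformal; its linear scale factor is the same in every direction and equals sec φ = 1/cos φ.
Areal scale = k² = sec²φ = 1/cos²(45°) = 1/0.7071² = 2.000.
True area = apparent / (areal scale) = 30400 / 2.000 ≈ 15200 km².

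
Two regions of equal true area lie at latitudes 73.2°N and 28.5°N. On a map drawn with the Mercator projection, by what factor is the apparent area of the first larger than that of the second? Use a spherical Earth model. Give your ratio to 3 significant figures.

Mercator is conformal with k = sec φ, so areal scale = k² = sec²φ.
At 73.2°: sec²(73.2°) = 1/0.2890² = 11.97.
At 28.5°: sec²(28.5°) = 1/0.8788² = 1.295.
Ratio = 11.97/1.295 = cos²(28.5°)/cos²(73.2°) ≈ 9.24.

9.24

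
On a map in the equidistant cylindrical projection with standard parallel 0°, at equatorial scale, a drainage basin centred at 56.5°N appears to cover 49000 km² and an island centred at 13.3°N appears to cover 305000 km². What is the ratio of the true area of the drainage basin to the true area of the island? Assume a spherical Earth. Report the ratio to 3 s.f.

Plate carrée has h = 1 and k = sec φ, giving areal scale sec φ; true area = (apparent area) · cos φ.
True area of drainage basin: 49000 × cos(56.5°) = 49000 × 0.5519 = 27040 km².
True area of island: 305000 × cos(13.3°) = 305000 × 0.9732 = 296800 km².
Ratio = 27040 / 296800 ≈ 0.0911.

0.0911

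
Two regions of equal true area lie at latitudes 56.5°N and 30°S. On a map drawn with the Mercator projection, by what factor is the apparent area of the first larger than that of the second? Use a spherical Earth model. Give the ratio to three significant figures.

2.46

On Mercator, area is exaggerated by sec²φ = 1/cos²φ.
At 56.5°: sec²(56.5°) = 1/0.5519² = 3.283.
At 30°: sec²(30°) = 1/0.8660² = 1.333.
Ratio = 3.283/1.333 = cos²(30°)/cos²(56.5°) ≈ 2.46.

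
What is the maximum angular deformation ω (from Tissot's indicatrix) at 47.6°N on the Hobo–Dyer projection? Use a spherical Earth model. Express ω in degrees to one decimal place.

18.5°

The Hobo–Dyer projection is cylindrical equal-area with φ₀ = 37.5°. For cylindrical equal-area with standard parallel φ₀, h = cos φ / cos φ₀ and k = cos φ₀ / cos φ, so h·k = 1.
At 47.6°: h = 0.8499, k = 1.177; principal scales a = 1.177, b = 0.8499.
sin(ω/2) = (a − b)/(a + b) = 0.3266/2.026 = 0.1612, so ω = 2 arcsin(0.1612) ≈ 18.5°.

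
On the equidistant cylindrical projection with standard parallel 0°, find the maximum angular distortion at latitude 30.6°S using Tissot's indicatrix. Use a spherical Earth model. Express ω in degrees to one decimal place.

8.6°

In the plate carrée (x = Rλ, y = Rφ), meridians are true-scale (h = 1) and parallels are stretched by k = sec φ.
At 30.6°: h = 1.000, k = 1.162; principal scales a = 1.162, b = 1.000.
sin(ω/2) = (a − b)/(a + b) = 0.1618/2.162 = 0.07484, so ω = 2 arcsin(0.07484) ≈ 8.6°.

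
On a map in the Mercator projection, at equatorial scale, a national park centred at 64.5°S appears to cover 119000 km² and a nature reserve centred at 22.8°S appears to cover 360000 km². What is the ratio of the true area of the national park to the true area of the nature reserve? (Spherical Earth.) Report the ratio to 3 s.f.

0.0721

On Mercator the areal scale is sec²φ, so true area = apparent × cos²φ.
True area of national park: 119000 × cos²(64.5°) = 119000 × 0.1853 = 22060 km².
True area of nature reserve: 360000 × cos²(22.8°) = 360000 × 0.8498 = 305900 km².
Ratio = 22060 / 305900 ≈ 0.0721.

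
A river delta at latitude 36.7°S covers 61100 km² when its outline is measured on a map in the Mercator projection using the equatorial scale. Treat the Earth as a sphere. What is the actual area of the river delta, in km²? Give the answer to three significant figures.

The Mercator projection is conformal; its linear scale factor is the same in every direction and equals sec φ = 1/cos φ.
Areal scale = k² = sec²φ = 1/cos²(36.7°) = 1/0.8018² = 1.556.
True area = apparent / (areal scale) = 61100 / 1.556 ≈ 39300 km².

39300 km²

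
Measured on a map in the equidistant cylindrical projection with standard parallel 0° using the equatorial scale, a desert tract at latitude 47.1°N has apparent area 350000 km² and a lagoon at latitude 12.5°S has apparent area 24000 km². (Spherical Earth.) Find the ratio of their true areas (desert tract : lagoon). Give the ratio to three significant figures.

On the plate carrée, areal scale = h·k = 1 × sec φ, so true area = apparent × cos φ.
True area of desert tract: 350000 × cos(47.1°) = 350000 × 0.6807 = 238300 km².
True area of lagoon: 24000 × cos(12.5°) = 24000 × 0.9763 = 23430 km².
Ratio = 238300 / 23430 ≈ 10.2.

10.2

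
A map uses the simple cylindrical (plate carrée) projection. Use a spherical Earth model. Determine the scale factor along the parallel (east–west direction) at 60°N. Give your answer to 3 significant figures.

2.00

In the plate carrée (x = Rλ, y = Rφ), meridians are true-scale (h = 1) and parallels are stretched by k = sec φ.
k = 1/cos 60° = 1/0.5000 = 2.000.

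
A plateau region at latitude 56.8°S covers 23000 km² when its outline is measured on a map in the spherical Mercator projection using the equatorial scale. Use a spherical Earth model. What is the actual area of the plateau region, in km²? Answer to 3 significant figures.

6900 km²

For Mercator, h = k = sec φ (a conformal cylindrical projection has a single point scale, 1/cos φ).
Areal scale = k² = sec²φ = 1/cos²(56.8°) = 1/0.5476² = 3.335.
True area = apparent / (areal scale) = 23000 / 3.335 ≈ 6900 km².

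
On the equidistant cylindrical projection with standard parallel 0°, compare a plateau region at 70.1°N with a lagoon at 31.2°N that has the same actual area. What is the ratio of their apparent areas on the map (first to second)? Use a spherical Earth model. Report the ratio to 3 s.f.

In the plate carrée (x = Rλ, y = Rφ), meridians are true-scale (h = 1) and parallels are stretched by k = sec φ.
Areal scale at 70.1°: h·k = 1.000 × 2.938 = 2.938.
Areal scale at 31.2°: h·k = 1.000 × 1.169 = 1.169.
Ratio = 2.938/1.169 ≈ 2.51.

2.51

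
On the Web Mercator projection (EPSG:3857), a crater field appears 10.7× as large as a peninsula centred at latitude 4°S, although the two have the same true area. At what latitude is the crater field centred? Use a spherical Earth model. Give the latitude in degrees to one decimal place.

For equal true areas on Mercator, apparent areas scale as sec²φ, so the ratio is cos²φ₂ / cos²φ₁.
cos²φ₂ / cos²φ₁ = 10.7  ⇒  cos φ₁ = cos 4° / √10.7 = 0.9976/3.271 = 0.3050.
φ₁ = arccos(0.3050) ≈ 72.2°.

72.2°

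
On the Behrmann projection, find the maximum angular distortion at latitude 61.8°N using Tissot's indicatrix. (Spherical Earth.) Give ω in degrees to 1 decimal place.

The Behrmann projection is cylindrical equal-area with φ₀ = 30°. Cylindrical equal-area (φ₀ = 30°): h = cos φ / cos 30° along meridians, k = cos 30° / cos φ along parallels; h·k = 1.
At 61.8°: h = 0.5457, k = 1.833; principal scales a = 1.833, b = 0.5457.
sin(ω/2) = (a − b)/(a + b) = 1.287/2.378 = 0.5411, so ω = 2 arcsin(0.5411) ≈ 65.5°.

65.5°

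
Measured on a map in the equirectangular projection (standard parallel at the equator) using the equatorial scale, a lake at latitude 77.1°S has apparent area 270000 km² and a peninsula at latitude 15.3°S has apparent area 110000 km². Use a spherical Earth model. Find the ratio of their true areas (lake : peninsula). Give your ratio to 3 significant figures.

0.568

On the plate carrée, areal scale = h·k = 1 × sec φ, so true area = apparent × cos φ.
True area of lake: 270000 × cos(77.1°) = 270000 × 0.2233 = 60280 km².
True area of peninsula: 110000 × cos(15.3°) = 110000 × 0.9646 = 106100 km².
Ratio = 60280 / 106100 ≈ 0.568.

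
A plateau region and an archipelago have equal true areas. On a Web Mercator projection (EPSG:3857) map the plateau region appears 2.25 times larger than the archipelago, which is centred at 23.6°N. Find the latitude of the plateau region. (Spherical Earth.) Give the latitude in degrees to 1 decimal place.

Mercator areal scale is sec²φ, so apparent-area ratio = sec²φ₁ / sec²φ₂ = cos²φ₂ / cos²φ₁.
cos²φ₂ / cos²φ₁ = 2.25  ⇒  cos φ₁ = cos 23.6° / √2.25 = 0.9164/1.500 = 0.6109.
φ₁ = arccos(0.6109) ≈ 52.3°.

52.3°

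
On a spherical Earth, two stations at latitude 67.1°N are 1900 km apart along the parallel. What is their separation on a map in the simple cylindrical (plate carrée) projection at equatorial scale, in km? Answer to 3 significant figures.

Plate carrée maps x = Rλ, y = Rφ. The meridian scale is h = 1 and the parallel scale is k = 1/cos φ = sec φ.
Along the parallel, k = sec 67.1° = 1/0.3891 = 2.570.
Map distance = 1900 × 2.570 ≈ 4880 km.

4880 km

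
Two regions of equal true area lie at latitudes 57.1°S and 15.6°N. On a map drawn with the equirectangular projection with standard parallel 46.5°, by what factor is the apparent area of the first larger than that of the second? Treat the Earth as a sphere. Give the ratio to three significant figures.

In the equirectangular projection with standard parallel φ₀ = 46.5° (x = Rλ cos φ₀, y = Rφ), meridians are true-scale (h = 1) and the parallel scale is k = cos φ₀ / cos φ.
Areal scale at 57.1°: h·k = 1.000 × 1.267 = 1.267.
Areal scale at 15.6°: h·k = 1.000 × 0.7147 = 0.7147.
Ratio = 1.267/0.7147 ≈ 1.77.

1.77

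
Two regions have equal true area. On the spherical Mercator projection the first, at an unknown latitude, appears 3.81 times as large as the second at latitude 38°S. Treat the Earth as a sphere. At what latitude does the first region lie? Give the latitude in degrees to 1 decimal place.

66.2°

For equal true areas on Mercator, apparent areas scale as sec²φ, so the ratio is cos²φ₂ / cos²φ₁.
cos²φ₂ / cos²φ₁ = 3.81  ⇒  cos φ₁ = cos 38° / √3.81 = 0.7880/1.952 = 0.4037.
φ₁ = arccos(0.4037) ≈ 66.2°.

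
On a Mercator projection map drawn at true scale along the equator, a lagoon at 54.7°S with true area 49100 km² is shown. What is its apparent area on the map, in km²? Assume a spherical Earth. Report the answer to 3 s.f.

The Mercator projection is conformal; its linear scale factor is the same in every direction and equals sec φ = 1/cos φ.
Areal scale = k² = sec²φ = 1/cos²(54.7°) = 1/0.5779² = 2.995.
Apparent area = 49100 × 2.995 ≈ 147000 km².

147000 km²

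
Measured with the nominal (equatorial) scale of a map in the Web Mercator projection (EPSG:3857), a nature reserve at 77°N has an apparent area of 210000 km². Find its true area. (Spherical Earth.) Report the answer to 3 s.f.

Mercator is conformal, so the point scale is isotropic: h = k = sec φ = 1/cos φ.
Areal scale = k² = sec²φ = 1/cos²(77°) = 1/0.2250² = 19.76.
True area = apparent / (areal scale) = 210000 / 19.76 ≈ 10600 km².

10600 km²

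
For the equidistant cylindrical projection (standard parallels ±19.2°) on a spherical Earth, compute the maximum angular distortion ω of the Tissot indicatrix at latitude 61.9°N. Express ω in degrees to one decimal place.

In the equirectangular projection with standard parallel φ₀ = 19.2° (x = Rλ cos φ₀, y = Rφ), meridians are true-scale (h = 1) and the parallel scale is k = cos φ₀ / cos φ.
At 61.9°: h = 1.000, k = 2.005; principal scales a = 2.005, b = 1.000.
sin(ω/2) = (a − b)/(a + b) = 1.005/3.005 = 0.3344, so ω = 2 arcsin(0.3344) ≈ 39.1°.

39.1°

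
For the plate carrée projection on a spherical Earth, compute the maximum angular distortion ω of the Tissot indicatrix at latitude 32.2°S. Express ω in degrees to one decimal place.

9.6°

For the equirectangular projection with φ₀ = 0 (plate carrée), h = 1 along meridians and k = sec φ along parallels.
At 32.2°: h = 1.000, k = 1.182; principal scales a = 1.182, b = 1.000.
sin(ω/2) = (a − b)/(a + b) = 0.1818/2.182 = 0.08331, so ω = 2 arcsin(0.08331) ≈ 9.6°.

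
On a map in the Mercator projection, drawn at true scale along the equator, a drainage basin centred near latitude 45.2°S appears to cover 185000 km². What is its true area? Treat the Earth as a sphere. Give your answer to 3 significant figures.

91900 km²

The Mercator projection is conformal; its linear scale factor is the same in every direction and equals sec φ = 1/cos φ.
Areal scale = k² = sec²φ = 1/cos²(45.2°) = 1/0.7046² = 2.014.
True area = apparent / (areal scale) = 185000 / 2.014 ≈ 91900 km².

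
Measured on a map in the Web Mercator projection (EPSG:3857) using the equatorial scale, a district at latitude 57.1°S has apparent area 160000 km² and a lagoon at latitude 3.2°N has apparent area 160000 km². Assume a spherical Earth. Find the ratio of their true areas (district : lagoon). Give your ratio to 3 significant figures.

Since Mercator area scale is 1/cos²φ, the true area equals the apparent area multiplied by cos²φ.
True area of district: 160000 × cos²(57.1°) = 160000 × 0.2950 = 47210 km².
True area of lagoon: 160000 × cos²(3.2°) = 160000 × 0.9969 = 159500 km².
Ratio = 47210 / 159500 ≈ 0.296.

0.296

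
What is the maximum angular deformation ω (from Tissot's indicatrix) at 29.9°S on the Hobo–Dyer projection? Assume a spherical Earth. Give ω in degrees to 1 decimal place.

10.1°

Hobo–Dyer is a cylindrical equal-area projection with standard parallels at ±37.5°. A cylindrical equal-area projection with standard parallel φ₀ has meridian scale h = cos φ / cos φ₀ and parallel scale k = cos φ₀ / cos φ (so areas are preserved, h·k = 1).
At 29.9°: h = 1.093, k = 0.9152; principal scales a = 1.093, b = 0.9152.
sin(ω/2) = (a − b)/(a + b) = 0.1775/2.008 = 0.08842, so ω = 2 arcsin(0.08842) ≈ 10.1°.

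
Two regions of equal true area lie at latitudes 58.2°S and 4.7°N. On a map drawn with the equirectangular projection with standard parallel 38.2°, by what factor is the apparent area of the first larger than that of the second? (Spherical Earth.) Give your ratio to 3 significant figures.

1.89

In the equirectangular projection with standard parallel φ₀ = 38.2° (x = Rλ cos φ₀, y = Rφ), meridians are true-scale (h = 1) and the parallel scale is k = cos φ₀ / cos φ.
Areal scale at 58.2°: h·k = 1.000 × 1.491 = 1.491.
Areal scale at 4.7°: h·k = 1.000 × 0.7885 = 0.7885.
Ratio = 1.491/0.7885 ≈ 1.89.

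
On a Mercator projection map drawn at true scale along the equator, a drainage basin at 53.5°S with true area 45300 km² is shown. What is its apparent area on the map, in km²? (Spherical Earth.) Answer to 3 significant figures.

128000 km²

For Mercator, h = k = sec φ (a conformal cylindrical projection has a single point scale, 1/cos φ).
Areal scale = k² = sec²φ = 1/cos²(53.5°) = 1/0.5948² = 2.826.
Apparent area = 45300 × 2.826 ≈ 128000 km².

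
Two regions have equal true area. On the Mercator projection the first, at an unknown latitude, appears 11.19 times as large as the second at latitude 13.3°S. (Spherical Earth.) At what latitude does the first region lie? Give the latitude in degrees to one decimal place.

For equal true areas on Mercator, apparent areas scale as sec²φ, so the ratio is cos²φ₂ / cos²φ₁.
cos²φ₂ / cos²φ₁ = 11.19  ⇒  cos φ₁ = cos 13.3° / √11.19 = 0.9732/3.345 = 0.2909.
φ₁ = arccos(0.2909) ≈ 73.1°.

73.1°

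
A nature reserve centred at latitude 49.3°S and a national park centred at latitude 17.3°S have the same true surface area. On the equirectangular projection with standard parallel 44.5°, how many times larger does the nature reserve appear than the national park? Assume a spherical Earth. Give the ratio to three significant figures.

1.46

The equidistant cylindrical projection with φ₀ = 44.5° has h = 1 (meridians true) and k = cos φ₀ / cos φ along parallels.
Areal scale at 49.3°: h·k = 1.000 × 1.094 = 1.094.
Areal scale at 17.3°: h·k = 1.000 × 0.7470 = 0.7470.
Ratio = 1.094/0.7470 ≈ 1.46.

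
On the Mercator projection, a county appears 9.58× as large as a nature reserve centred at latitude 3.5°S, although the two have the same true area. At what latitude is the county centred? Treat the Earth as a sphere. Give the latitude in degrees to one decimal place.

71.2°

On Mercator, (apparent₁)/(apparent₂) = sec²φ₁ / sec²φ₂ when true areas are equal.
cos²φ₂ / cos²φ₁ = 9.58  ⇒  cos φ₁ = cos 3.5° / √9.58 = 0.9981/3.095 = 0.3225.
φ₁ = arccos(0.3225) ≈ 71.2°.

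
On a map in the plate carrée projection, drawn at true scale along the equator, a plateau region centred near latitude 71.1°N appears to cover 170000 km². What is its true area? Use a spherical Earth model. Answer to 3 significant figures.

55100 km²

Plate carrée maps x = Rλ, y = Rφ. The meridian scale is h = 1 and the parallel scale is k = 1/cos φ = sec φ.
Areal scale = h·k = 1 × sec φ; at 71.1°, h = 1.000, k = 3.087, so h·k = 3.087.
True area = apparent / (areal scale) = 170000 / 3.087 ≈ 55100 km².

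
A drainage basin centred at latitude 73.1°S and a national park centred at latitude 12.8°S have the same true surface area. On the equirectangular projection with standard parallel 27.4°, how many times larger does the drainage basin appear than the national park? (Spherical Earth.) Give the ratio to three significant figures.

3.35

In the equirectangular projection with standard parallel φ₀ = 27.4° (x = Rλ cos φ₀, y = Rφ), meridians are true-scale (h = 1) and the parallel scale is k = cos φ₀ / cos φ.
Areal scale at 73.1°: h·k = 1.000 × 3.054 = 3.054.
Areal scale at 12.8°: h·k = 1.000 × 0.9104 = 0.9104.
Ratio = 3.054/0.9104 ≈ 3.35.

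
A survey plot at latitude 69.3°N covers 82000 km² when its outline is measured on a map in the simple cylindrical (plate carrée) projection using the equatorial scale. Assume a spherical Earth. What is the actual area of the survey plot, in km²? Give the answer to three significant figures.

29000 km²

For the equirectangular projection with φ₀ = 0 (plate carrée), h = 1 along meridians and k = sec φ along parallels.
Areal scale = h·k = 1 × sec φ; at 69.3°, h = 1.000, k = 2.829, so h·k = 2.829.
True area = apparent / (areal scale) = 82000 / 2.829 ≈ 29000 km².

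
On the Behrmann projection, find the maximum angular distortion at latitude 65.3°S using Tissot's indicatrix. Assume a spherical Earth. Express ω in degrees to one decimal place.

77.0°

Behrmann is a cylindrical equal-area projection with standard parallels at ±30°. Cylindrical equal-area (φ₀ = 30°): h = cos φ / cos 30° along meridians, k = cos 30° / cos φ along parallels; h·k = 1.
At 65.3°: h = 0.4825, k = 2.072; principal scales a = 2.072, b = 0.4825.
sin(ω/2) = (a − b)/(a + b) = 1.590/2.555 = 0.6223, so ω = 2 arcsin(0.6223) ≈ 77.0°.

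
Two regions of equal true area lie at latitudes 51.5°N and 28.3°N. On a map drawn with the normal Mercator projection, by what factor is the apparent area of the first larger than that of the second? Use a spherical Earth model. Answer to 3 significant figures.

2.00

Mercator areal scale is sec²φ.
At 51.5°: sec²(51.5°) = 1/0.6225² = 2.580.
At 28.3°: sec²(28.3°) = 1/0.8805² = 1.290.
Ratio = 2.580/1.290 = cos²(28.3°)/cos²(51.5°) ≈ 2.00.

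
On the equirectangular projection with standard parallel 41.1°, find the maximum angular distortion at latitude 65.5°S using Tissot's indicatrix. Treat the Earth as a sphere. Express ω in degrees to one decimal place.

With standard parallel φ₀ = 41.1°, the equirectangular projection gives x = Rλ cos φ₀, y = Rφ, so h = 1 and k = cos 41.1° / cos φ.
At 65.5°: h = 1.000, k = 1.817; principal scales a = 1.817, b = 1.000.
sin(ω/2) = (a − b)/(a + b) = 0.8172/2.817 = 0.2901, so ω = 2 arcsin(0.2901) ≈ 33.7°.

33.7°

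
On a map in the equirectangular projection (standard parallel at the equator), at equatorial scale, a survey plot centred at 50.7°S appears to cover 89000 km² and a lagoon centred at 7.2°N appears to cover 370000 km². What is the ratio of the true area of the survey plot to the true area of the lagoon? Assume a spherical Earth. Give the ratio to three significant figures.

0.154

On the plate carrée, areal scale = h·k = 1 × sec φ, so true area = apparent × cos φ.
True area of survey plot: 89000 × cos(50.7°) = 89000 × 0.6334 = 56370 km².
True area of lagoon: 370000 × cos(7.2°) = 370000 × 0.9921 = 367100 km².
Ratio = 56370 / 367100 ≈ 0.154.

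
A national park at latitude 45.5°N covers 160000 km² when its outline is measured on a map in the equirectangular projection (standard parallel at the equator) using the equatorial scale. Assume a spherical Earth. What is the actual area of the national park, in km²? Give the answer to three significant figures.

In the plate carrée (x = Rλ, y = Rφ), meridians are true-scale (h = 1) and parallels are stretched by k = sec φ.
Areal scale = h·k = 1 × sec φ; at 45.5°, h = 1.000, k = 1.427, so h·k = 1.427.
True area = apparent / (areal scale) = 160000 / 1.427 ≈ 112000 km².

112000 km²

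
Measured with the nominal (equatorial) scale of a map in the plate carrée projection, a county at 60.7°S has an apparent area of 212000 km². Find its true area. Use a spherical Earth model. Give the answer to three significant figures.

In the plate carrée (x = Rλ, y = Rφ), meridians are true-scale (h = 1) and parallels are stretched by k = sec φ.
Areal scale = h·k = 1 × sec φ; at 60.7°, h = 1.000, k = 2.043, so h·k = 2.043.
True area = apparent / (areal scale) = 212000 / 2.043 ≈ 104000 km².

104000 km²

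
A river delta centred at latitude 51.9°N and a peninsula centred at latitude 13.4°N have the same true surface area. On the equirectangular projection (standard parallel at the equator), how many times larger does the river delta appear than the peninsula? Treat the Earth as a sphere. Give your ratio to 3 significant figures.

1.58

In the plate carrée (x = Rλ, y = Rφ), meridians are true-scale (h = 1) and parallels are stretched by k = sec φ.
Areal scale at 51.9°: h·k = 1.000 × 1.621 = 1.621.
Areal scale at 13.4°: h·k = 1.000 × 1.028 = 1.028.
Ratio = 1.621/1.028 ≈ 1.58.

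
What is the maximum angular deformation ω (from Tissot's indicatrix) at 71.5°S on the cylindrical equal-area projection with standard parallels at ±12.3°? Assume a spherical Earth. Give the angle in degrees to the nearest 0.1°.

A cylindrical equal-area projection with standard parallel φ₀ has meridian scale h = cos φ / cos φ₀ and parallel scale k = cos φ₀ / cos φ (so areas are preserved, h·k = 1).
At 71.5°: h = 0.3248, k = 3.079; principal scales a = 3.079, b = 0.3248.
sin(ω/2) = (a − b)/(a + b) = 2.754/3.404 = 0.8092, so ω = 2 arcsin(0.8092) ≈ 108.0°.

108.0°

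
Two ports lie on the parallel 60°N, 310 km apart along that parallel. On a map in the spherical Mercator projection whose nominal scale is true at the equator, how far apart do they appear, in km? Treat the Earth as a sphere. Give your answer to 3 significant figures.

620 km

The Mercator projection is conformal; its linear scale factor is the same in every direction and equals sec φ = 1/cos φ.
Along the parallel, k = sec 60° = 1/0.5000 = 2.000.
Map distance = 310 × 2.000 ≈ 620 km.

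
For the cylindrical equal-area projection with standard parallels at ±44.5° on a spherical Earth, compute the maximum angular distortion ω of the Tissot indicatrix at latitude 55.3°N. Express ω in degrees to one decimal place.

A cylindrical equal-area projection with standard parallel φ₀ has meridian scale h = cos φ / cos φ₀ and parallel scale k = cos φ₀ / cos φ (so areas are preserved, h·k = 1).
At 55.3°: h = 0.7981, k = 1.253; principal scales a = 1.253, b = 0.7981.
sin(ω/2) = (a − b)/(a + b) = 0.4548/2.051 = 0.2217, so ω = 2 arcsin(0.2217) ≈ 25.6°.

25.6°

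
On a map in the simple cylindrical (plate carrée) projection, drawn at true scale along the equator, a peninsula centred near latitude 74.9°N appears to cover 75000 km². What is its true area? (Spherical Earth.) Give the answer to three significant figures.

For the equirectangular projection with φ₀ = 0 (plate carrée), h = 1 along meridians and k = sec φ along parallels.
Areal scale = h·k = 1 × sec φ; at 74.9°, h = 1.000, k = 3.839, so h·k = 3.839.
True area = apparent / (areal scale) = 75000 / 3.839 ≈ 19500 km².

19500 km²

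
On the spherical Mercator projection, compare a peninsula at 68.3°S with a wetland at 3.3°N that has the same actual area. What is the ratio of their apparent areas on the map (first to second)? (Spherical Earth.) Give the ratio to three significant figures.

7.29

On Mercator, area is exaggerated by sec²φ = 1/cos²φ.
At 68.3°: sec²(68.3°) = 1/0.3697² = 7.315.
At 3.3°: sec²(3.3°) = 1/0.9983² = 1.003.
Ratio = 7.315/1.003 = cos²(3.3°)/cos²(68.3°) ≈ 7.29.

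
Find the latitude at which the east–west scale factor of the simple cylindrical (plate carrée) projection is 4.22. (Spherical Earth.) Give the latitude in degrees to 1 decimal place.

Plate carrée: h = 1, k = sec φ along parallels.
sec φ = 4.22  ⇒  cos φ = 0.2370  ⇒  φ ≈ 76.3°.

76.3°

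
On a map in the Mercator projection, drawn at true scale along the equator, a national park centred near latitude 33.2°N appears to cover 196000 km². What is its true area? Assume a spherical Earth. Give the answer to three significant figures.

For Mercator, h = k = sec φ (a conformal cylindrical projection has a single point scale, 1/cos φ).
Areal scale = k² = sec²φ = 1/cos²(33.2°) = 1/0.8368² = 1.428.
True area = apparent / (areal scale) = 196000 / 1.428 ≈ 137000 km².

137000 km²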